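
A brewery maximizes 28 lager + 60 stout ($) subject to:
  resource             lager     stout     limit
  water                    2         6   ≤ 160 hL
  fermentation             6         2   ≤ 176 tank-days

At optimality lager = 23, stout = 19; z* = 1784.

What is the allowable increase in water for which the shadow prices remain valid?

Binding constraints: water, fermentation. The basis is B = [[2,6],[6,2]] with det -32.
Per unit increase in water, x* moves by d = (-0.0625, 0.1875).
The basis stays optimal until lager reaches 0; allowable increase = 368 hL.

368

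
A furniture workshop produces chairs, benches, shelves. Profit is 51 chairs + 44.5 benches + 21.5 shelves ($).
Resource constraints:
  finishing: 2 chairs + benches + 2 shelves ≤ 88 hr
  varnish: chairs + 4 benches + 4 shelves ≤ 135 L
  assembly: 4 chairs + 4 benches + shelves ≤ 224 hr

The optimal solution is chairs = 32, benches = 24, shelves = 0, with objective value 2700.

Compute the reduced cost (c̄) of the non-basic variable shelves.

Binding: finishing and assembly. Non-binding: varnish (7 unused).
Slack constraints have shadow price 0 (complementary slackness).
The binding rows give the dual system: 2·y_finishing + 4·y_assembly = 51 and 1·y_finishing + 4·y_assembly = 44.5.
Solving: y_finishing = 6.5, y_assembly = 9.5.
Reduced cost of shelves: c₃ − yᵀa₃ = 21.5 − (6.5·2 + 9.5·1) = 21.5 − 22.5 = -1.

-1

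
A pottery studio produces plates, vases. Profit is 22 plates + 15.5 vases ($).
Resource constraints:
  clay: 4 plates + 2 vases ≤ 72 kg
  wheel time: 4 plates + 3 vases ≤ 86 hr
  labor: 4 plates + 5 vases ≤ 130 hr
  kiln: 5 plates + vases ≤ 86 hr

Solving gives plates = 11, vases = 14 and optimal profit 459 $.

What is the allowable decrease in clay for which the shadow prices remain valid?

8

Binding constraints: clay, wheel time. The basis is B = [[4,2],[4,3]] with det 4.
Per unit decrease in clay, x* moves by d = (-0.75, 1).
The basis stays optimal until labor becomes binding; allowable decrease = 8 kg.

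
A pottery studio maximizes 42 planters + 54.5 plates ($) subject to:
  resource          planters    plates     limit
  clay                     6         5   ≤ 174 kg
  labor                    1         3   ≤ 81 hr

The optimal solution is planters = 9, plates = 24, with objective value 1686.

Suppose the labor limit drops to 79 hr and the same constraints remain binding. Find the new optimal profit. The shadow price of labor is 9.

Δb = -2, so new z* = 1686 + (9)·(-2) = 1686 − 18 = 1668.

1668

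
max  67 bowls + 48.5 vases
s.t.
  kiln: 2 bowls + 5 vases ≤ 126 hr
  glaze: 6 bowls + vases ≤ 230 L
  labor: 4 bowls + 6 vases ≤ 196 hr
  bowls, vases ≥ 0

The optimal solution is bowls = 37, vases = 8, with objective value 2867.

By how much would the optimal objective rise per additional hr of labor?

7

Binding: glaze and labor. Non-binding: kiln (12 unused).
Slack constraints have shadow price 0 (complementary slackness).
Dual feasibility on the basic columns requires 6·y_glaze + 4·y_labor = 67, 1·y_glaze + 6·y_labor = 48.5.
→ y_glaze = 6.5 and y_labor = 7.
Shadow price of labor = 7.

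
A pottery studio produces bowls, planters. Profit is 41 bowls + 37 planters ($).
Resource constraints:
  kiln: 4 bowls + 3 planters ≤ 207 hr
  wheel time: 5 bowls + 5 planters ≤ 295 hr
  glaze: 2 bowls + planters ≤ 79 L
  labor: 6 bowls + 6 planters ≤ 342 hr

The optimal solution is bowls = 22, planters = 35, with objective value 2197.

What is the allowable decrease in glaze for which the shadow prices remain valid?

Binding constraints: glaze, labor. The basis is B = [[2,1],[6,6]] with det 6.
Per unit decrease in glaze, x* moves by d = (-1, 1).
The basis stays optimal until bowls reaches 0; allowable decrease = 22 L.

22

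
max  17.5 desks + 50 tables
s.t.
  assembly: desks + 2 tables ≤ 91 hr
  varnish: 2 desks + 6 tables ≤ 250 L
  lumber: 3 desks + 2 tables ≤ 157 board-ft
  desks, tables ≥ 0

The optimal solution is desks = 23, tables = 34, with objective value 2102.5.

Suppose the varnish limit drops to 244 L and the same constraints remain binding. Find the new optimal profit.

2057.5

At the optimum: assembly uses 91 of 91 (binding); varnish uses 250 of 250 (binding); lumber uses 137 of 157 (slack = 20).
Slack constraints have shadow price 0 (complementary slackness).
Dual feasibility on the basic columns requires 1·y_assembly + 2·y_varnish = 17.5, 2·y_assembly + 6·y_varnish = 50.
Solving: y_assembly = 2.5, y_varnish = 7.5.
Δz = y_varnish·Δb = 7.5 × (-6) = -45, so new z* = 2102.5 − 45 = 2057.5.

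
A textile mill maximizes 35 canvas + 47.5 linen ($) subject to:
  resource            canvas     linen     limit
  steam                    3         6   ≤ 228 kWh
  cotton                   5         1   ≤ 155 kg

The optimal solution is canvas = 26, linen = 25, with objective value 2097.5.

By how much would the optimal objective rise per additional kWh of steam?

7.5

Both steam and cotton are binding at x*.
From A_Bᵀ y = c: 3·y_steam + 5·y_cotton = 35; 6·y_steam + 1·y_cotton = 47.5.
This yields shadow prices y_steam = 7.5, y_cotton = 2.5.
Shadow price of steam = 7.5.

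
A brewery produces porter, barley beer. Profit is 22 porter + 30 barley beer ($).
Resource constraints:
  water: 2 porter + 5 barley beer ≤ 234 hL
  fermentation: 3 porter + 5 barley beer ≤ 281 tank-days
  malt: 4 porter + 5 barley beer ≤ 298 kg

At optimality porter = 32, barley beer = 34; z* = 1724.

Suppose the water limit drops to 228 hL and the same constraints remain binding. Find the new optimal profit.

1718

At the optimum: water uses 234 of 234 (binding); fermentation uses 266 of 281 (slack = 15); malt uses 298 of 298 (binding).
Since fermentation is not tight, its dual is 0.
Dual feasibility on the basic columns requires 2·y_water + 4·y_malt = 22, 5·y_water + 5·y_malt = 30.
Solving: y_water = 1, y_malt = 5.
Δz = y_water·Δb = 1 × (-6) = -6, so new z* = 1724 − 6 = 1718.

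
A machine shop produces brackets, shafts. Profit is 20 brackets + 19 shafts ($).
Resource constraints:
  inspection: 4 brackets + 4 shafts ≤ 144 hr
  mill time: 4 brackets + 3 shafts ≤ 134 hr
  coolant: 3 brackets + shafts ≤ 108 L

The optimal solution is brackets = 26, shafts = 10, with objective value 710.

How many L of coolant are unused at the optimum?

20

coolant used = 3·26 + 1·10 = 88; slack = 108 − 88 = 20.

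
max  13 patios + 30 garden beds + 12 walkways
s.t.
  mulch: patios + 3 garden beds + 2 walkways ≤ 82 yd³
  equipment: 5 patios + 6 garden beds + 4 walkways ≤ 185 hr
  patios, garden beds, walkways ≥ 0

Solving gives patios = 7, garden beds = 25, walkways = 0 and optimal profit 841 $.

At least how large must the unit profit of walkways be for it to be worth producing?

20

Both mulch and equipment are binding at x*.
From A_Bᵀ y = c: 1·y_mulch + 5·y_equipment = 13; 3·y_mulch + 6·y_equipment = 30.
→ y_mulch = 8 and y_equipment = 1.
walkways enters the basis when its profit ≥ yᵀa₃ = 8·2 + 1·4 = 20.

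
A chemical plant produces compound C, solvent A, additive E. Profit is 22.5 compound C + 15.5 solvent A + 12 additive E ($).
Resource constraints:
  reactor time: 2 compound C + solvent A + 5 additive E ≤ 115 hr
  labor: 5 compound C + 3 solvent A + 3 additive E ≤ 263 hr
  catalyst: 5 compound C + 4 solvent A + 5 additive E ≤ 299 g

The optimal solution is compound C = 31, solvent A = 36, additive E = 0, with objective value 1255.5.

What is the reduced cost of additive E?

-5.5

Binding: labor and catalyst. Non-binding: reactor time (17 unused).
By complementary slackness, y = 0 for the non-binding constraint.
Dual feasibility on the basic columns requires 5·y_labor + 5·y_catalyst = 22.5, 3·y_labor + 4·y_catalyst = 15.5.
This yields shadow prices y_labor = 2.5, y_catalyst = 2.
Reduced cost of additive E: c₃ − yᵀa₃ = 12 − (2.5·3 + 2·5) = 12 − 17.5 = -5.5.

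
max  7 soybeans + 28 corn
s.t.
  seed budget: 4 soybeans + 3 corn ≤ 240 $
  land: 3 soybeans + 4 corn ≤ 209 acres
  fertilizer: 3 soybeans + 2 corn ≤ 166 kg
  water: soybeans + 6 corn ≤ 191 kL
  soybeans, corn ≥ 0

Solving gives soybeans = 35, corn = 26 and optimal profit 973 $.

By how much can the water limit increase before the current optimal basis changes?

Binding constraints: land, water. The basis is B = [[3,4],[1,6]] with det 14.
Per unit increase in water, x* moves by d = (-0.2857, 0.2143).
The basis stays optimal until soybeans reaches 0; allowable increase = 122.5 kL.

122.5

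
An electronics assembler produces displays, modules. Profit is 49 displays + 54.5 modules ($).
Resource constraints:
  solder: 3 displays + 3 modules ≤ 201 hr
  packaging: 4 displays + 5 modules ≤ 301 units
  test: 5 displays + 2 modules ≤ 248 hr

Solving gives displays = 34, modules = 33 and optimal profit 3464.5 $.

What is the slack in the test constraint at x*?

test used = 5·34 + 2·33 = 236; slack = 248 − 236 = 12.

12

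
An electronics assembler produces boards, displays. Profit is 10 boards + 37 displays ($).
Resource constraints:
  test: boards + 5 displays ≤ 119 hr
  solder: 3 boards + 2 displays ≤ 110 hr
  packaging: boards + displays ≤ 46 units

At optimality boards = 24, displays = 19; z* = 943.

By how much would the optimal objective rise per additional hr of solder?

1

Check each constraint at x*: test 119/119 (tight); solder 110/110 (tight); packaging 43/46 (slack 3).
Since packaging is not tight, its dual is 0.
Dual feasibility on the basic columns requires 1·y_test + 3·y_solder = 10, 5·y_test + 2·y_solder = 37.
This yields shadow prices y_test = 7, y_solder = 1.
Shadow price of solder = 1.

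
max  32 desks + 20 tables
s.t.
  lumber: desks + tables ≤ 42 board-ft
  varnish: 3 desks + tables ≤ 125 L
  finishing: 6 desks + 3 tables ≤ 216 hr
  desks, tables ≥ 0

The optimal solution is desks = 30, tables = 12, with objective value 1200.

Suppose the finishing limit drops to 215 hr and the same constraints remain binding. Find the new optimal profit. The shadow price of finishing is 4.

1196

Δb = -1, so new z* = 1200 + (4)·(-1) = 1200 − 4 = 1196.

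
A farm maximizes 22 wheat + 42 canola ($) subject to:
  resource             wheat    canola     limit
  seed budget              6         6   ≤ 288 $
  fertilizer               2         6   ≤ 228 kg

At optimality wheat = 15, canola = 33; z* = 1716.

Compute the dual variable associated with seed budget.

Both seed budget and fertilizer are binding at x*.
Dual feasibility on the basic columns requires 6·y_seed budget + 2·y_fertilizer = 22, 6·y_seed budget + 6·y_fertilizer = 42.
Solving: y_seed budget = 2, y_fertilizer = 5.
Shadow price of seed budget = 2.

2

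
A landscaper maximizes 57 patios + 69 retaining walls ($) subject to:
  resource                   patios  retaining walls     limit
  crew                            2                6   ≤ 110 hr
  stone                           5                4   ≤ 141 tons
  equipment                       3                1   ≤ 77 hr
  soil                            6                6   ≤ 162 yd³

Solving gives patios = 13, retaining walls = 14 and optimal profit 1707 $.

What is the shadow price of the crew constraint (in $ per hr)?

At the optimum: crew uses 110 of 110 (binding); stone uses 121 of 141 (slack = 20); equipment uses 53 of 77 (slack = 24); soil uses 162 of 162 (binding).
By complementary slackness, y = 0 for the non-binding constraints.
From A_Bᵀ y = c: 2·y_crew + 6·y_soil = 57; 6·y_crew + 6·y_soil = 69.
Solving: y_crew = 3, y_soil = 8.5.
Shadow price of crew = 3.

3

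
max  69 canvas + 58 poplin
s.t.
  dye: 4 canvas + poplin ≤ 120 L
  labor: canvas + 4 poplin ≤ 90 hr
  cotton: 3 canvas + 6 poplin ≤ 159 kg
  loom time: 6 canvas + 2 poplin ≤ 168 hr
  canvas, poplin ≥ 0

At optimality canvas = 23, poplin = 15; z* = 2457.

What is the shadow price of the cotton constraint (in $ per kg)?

7

At the optimum: dye uses 107 of 120 (slack = 13); labor uses 83 of 90 (slack = 7); cotton uses 159 of 159 (binding); loom time uses 168 of 168 (binding).
Since dye, labor are not tight, their duals are 0.
The binding rows give the dual system: 3·y_cotton + 6·y_loom time = 69 and 6·y_cotton + 2·y_loom time = 58.
Solving: y_cotton = 7, y_loom time = 8.
Shadow price of cotton = 7.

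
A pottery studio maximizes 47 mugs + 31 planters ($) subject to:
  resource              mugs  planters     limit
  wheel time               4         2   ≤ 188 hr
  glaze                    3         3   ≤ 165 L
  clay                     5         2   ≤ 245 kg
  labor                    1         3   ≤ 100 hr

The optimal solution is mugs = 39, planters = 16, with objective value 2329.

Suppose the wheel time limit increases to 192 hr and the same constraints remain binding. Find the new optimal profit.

2361

At the optimum: wheel time uses 188 of 188 (binding); glaze uses 165 of 165 (binding); clay uses 227 of 245 (slack = 18); labor uses 87 of 100 (slack = 13).
Since clay, labor are not tight, their duals are 0.
Dual feasibility on the basic columns requires 4·y_wheel time + 3·y_glaze = 47, 2·y_wheel time + 3·y_glaze = 31.
This yields shadow prices y_wheel time = 8, y_glaze = 5.
Δz = y_wheel time·Δb = 8 × (4) = 32, so new z* = 2329 + 32 = 2361.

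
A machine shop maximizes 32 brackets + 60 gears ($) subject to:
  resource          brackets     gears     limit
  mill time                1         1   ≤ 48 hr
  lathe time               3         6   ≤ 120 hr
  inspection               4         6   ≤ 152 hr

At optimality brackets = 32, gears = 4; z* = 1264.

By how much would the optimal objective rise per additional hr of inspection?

Check each constraint at x*: mill time 36/48 (slack 12); lathe time 120/120 (tight); inspection 152/152 (tight).
Slack constraints have shadow price 0 (complementary slackness).
From A_Bᵀ y = c: 3·y_lathe time + 4·y_inspection = 32; 6·y_lathe time + 6·y_inspection = 60.
Solving: y_lathe time = 8, y_inspection = 2.
Shadow price of inspection = 2.

2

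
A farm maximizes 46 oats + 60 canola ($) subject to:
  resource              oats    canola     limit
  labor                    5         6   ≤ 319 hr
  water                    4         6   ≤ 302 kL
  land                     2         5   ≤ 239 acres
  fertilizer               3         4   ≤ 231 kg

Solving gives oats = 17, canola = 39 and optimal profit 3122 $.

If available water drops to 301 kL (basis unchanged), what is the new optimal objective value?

Check each constraint at x*: labor 319/319 (tight); water 302/302 (tight); land 229/239 (slack 10); fertilizer 207/231 (slack 24).
By complementary slackness, y = 0 for the non-binding constraints.
The binding rows give the dual system: 5·y_labor + 4·y_water = 46 and 6·y_labor + 6·y_water = 60.
This yields shadow prices y_labor = 6, y_water = 4.
Δz = y_water·Δb = 4 × (-1) = -4, so new z* = 3122 − 4 = 3118.

3118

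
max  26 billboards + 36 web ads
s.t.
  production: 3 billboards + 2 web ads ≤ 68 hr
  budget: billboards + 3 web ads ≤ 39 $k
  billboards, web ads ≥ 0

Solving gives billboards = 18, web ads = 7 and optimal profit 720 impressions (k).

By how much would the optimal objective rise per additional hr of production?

Both production and budget are binding at x*.
From A_Bᵀ y = c: 3·y_production + 1·y_budget = 26; 2·y_production + 3·y_budget = 36.
This yields shadow prices y_production = 6, y_budget = 8.
Shadow price of production = 6.

6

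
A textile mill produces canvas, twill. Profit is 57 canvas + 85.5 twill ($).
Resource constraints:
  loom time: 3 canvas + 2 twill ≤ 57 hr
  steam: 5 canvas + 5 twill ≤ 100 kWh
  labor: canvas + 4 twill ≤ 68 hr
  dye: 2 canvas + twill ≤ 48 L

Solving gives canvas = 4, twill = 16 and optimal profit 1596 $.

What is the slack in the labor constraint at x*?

0

labor used = 1·4 + 4·16 = 68; slack = 68 − 68 = 0.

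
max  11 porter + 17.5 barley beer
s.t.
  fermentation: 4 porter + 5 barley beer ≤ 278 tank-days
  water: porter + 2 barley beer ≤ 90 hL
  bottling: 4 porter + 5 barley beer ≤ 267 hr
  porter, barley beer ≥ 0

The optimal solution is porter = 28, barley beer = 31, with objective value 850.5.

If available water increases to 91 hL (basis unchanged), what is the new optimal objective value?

Binding: water and bottling. Non-binding: fermentation (11 unused).
Since fermentation is not tight, its dual is 0.
The binding rows give the dual system: 1·y_water + 4·y_bottling = 11 and 2·y_water + 5·y_bottling = 17.5.
This yields shadow prices y_water = 5, y_bottling = 1.5.
Δz = y_water·Δb = 5 × (1) = 5, so new z* = 850.5 + 5 = 855.5.

855.5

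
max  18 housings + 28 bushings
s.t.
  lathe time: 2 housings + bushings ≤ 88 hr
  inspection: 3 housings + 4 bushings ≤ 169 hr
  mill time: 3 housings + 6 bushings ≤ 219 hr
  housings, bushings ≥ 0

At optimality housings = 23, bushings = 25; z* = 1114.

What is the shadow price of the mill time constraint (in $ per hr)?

2

Binding: inspection and mill time. Non-binding: lathe time (17 unused).
Slack constraints have shadow price 0 (complementary slackness).
From A_Bᵀ y = c: 3·y_inspection + 3·y_mill time = 18; 4·y_inspection + 6·y_mill time = 28.
→ y_inspection = 4 and y_mill time = 2.
Shadow price of mill time = 2.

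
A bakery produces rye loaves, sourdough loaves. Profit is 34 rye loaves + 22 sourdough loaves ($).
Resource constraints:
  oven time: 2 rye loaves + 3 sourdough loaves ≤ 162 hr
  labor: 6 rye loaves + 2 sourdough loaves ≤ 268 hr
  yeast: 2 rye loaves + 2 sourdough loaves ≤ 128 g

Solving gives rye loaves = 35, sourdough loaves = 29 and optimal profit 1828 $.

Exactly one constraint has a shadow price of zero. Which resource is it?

oven time: 157/162 (slack 5)
labor: 268/268 (binding)
yeast: 128/128 (binding)
By complementary slackness, a constraint with positive slack has shadow price 0 → oven time.

oven time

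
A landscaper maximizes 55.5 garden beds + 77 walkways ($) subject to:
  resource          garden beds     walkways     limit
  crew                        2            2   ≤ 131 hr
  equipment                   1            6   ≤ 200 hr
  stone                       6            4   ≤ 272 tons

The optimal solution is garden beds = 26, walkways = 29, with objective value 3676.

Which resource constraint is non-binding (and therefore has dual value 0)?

crew: 110/131 (slack 21)
equipment: 200/200 (binding)
stone: 272/272 (binding)
By complementary slackness, a constraint with positive slack has shadow price 0 → crew.

crew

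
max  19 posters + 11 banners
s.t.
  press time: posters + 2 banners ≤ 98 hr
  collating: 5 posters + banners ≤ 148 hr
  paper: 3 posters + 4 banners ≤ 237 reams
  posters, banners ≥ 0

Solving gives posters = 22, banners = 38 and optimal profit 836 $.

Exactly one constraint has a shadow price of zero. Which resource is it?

press time: 98/98 (binding)
collating: 148/148 (binding)
paper: 218/237 (slack 19)
By complementary slackness, a constraint with positive slack has shadow price 0 → paper.

paper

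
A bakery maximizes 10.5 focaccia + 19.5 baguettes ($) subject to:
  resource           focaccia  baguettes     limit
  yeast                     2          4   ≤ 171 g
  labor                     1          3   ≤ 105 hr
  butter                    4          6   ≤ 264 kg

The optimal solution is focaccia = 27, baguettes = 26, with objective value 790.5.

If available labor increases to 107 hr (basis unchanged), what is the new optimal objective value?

At the optimum: yeast uses 158 of 171 (slack = 13); labor uses 105 of 105 (binding); butter uses 264 of 264 (binding).
By complementary slackness, y = 0 for the non-binding constraint.
Dual feasibility on the basic columns requires 1·y_labor + 4·y_butter = 10.5, 3·y_labor + 6·y_butter = 19.5.
Solving: y_labor = 2.5, y_butter = 2.
Δz = y_labor·Δb = 2.5 × (2) = 5, so new z* = 790.5 + 5 = 795.5.

795.5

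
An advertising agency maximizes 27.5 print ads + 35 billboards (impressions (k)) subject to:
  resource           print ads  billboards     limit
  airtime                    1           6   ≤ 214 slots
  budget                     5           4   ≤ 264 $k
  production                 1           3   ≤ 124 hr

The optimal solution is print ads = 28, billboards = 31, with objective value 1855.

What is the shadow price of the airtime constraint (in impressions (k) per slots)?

2.5

At the optimum: airtime uses 214 of 214 (binding); budget uses 264 of 264 (binding); production uses 121 of 124 (slack = 3).
Since production is not tight, its dual is 0.
Dual feasibility on the basic columns requires 1·y_airtime + 5·y_budget = 27.5, 6·y_airtime + 4·y_budget = 35.
Solving: y_airtime = 2.5, y_budget = 5.
Shadow price of airtime = 2.5.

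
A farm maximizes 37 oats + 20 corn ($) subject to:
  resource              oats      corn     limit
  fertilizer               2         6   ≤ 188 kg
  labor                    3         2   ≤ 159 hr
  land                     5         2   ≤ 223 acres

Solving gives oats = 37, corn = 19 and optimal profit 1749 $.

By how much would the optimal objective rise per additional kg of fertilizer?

1

Check each constraint at x*: fertilizer 188/188 (tight); labor 149/159 (slack 10); land 223/223 (tight).
By complementary slackness, y = 0 for the non-binding constraint.
Dual feasibility on the basic columns requires 2·y_fertilizer + 5·y_land = 37, 6·y_fertilizer + 2·y_land = 20.
Solving: y_fertilizer = 1, y_land = 7.
Shadow price of fertilizer = 1.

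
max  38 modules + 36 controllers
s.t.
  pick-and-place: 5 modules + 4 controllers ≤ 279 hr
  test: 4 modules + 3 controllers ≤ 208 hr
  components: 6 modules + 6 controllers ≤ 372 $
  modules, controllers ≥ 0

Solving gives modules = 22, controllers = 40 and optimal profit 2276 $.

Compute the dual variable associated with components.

Binding: test and components. Non-binding: pick-and-place (9 unused).
Slack constraints have shadow price 0 (complementary slackness).
The binding rows give the dual system: 4·y_test + 6·y_components = 38 and 3·y_test + 6·y_components = 36.
→ y_test = 2 and y_components = 5.
Shadow price of components = 5.

5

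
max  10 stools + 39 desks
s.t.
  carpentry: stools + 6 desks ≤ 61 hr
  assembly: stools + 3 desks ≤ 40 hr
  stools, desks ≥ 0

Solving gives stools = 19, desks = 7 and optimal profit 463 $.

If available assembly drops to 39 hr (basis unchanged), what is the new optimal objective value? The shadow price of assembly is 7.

Δb = -1, so new z* = 463 + (7)·(-1) = 463 − 7 = 456.

456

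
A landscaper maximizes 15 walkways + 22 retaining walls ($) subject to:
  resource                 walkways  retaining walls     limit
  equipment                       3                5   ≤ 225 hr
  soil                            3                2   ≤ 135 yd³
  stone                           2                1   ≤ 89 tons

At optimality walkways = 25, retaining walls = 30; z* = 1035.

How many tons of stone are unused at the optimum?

stone used = 2·25 + 1·30 = 80; slack = 89 − 80 = 9.

9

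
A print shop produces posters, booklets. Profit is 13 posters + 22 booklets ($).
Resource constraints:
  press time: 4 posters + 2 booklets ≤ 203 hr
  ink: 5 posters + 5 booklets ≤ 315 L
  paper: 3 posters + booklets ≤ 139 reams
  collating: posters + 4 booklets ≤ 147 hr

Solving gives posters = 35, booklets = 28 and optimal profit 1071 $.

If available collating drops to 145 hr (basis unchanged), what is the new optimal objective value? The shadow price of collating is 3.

1065

Δb = -2, so new z* = 1071 + (3)·(-2) = 1071 − 6 = 1065.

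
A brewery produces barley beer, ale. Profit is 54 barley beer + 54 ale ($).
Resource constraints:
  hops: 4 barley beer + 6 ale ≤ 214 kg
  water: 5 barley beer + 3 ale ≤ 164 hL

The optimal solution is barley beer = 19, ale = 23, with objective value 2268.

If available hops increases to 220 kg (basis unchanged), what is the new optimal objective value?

2304

Check each constraint at x*: hops 214/214 (tight); water 164/164 (tight).
From A_Bᵀ y = c: 4·y_hops + 5·y_water = 54; 6·y_hops + 3·y_water = 54.
→ y_hops = 6 and y_water = 6.
Δz = y_hops·Δb = 6 × (6) = 36, so new z* = 2268 + 36 = 2304.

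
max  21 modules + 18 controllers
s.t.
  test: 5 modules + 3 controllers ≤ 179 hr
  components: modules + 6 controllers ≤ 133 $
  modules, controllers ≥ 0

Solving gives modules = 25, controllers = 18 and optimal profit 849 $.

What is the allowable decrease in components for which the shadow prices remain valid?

97.2

Binding constraints: test, components. The basis is B = [[5,3],[1,6]] with det 27.
Per unit decrease in components, x* moves by d = (0.1111, -0.1852).
The basis stays optimal until controllers reaches 0; allowable decrease = 97.2 $.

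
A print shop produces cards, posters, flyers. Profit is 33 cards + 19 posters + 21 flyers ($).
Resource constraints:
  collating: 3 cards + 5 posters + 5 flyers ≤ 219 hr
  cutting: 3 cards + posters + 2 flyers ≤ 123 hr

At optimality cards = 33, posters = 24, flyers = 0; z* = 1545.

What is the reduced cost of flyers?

Check each constraint at x*: collating 219/219 (tight); cutting 123/123 (tight).
The binding rows give the dual system: 3·y_collating + 3·y_cutting = 33 and 5·y_collating + 1·y_cutting = 19.
This yields shadow prices y_collating = 2, y_cutting = 9.
Reduced cost of flyers: c₃ − yᵀa₃ = 21 − (2·5 + 9·2) = 21 − 28 = -7.

-7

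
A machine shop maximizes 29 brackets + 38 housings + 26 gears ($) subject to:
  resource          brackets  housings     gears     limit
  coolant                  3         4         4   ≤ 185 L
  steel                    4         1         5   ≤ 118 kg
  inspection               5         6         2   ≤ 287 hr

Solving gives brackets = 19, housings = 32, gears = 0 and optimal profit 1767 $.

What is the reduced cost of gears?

Binding: coolant and inspection. Non-binding: steel (10 unused).
Since steel is not tight, its dual is 0.
The binding rows give the dual system: 3·y_coolant + 5·y_inspection = 29 and 4·y_coolant + 6·y_inspection = 38.
This yields shadow prices y_coolant = 8, y_inspection = 1.
Reduced cost of gears: c₃ − yᵀa₃ = 26 − (8·4 + 1·2) = 26 − 34 = -8.

-8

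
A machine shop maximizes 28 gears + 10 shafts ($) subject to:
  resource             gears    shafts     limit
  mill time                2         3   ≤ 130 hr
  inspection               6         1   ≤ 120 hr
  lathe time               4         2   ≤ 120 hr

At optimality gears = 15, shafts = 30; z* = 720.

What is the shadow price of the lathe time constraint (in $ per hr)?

4

Binding: inspection and lathe time. Non-binding: mill time (10 unused).
Slack constraints have shadow price 0 (complementary slackness).
From A_Bᵀ y = c: 6·y_inspection + 4·y_lathe time = 28; 1·y_inspection + 2·y_lathe time = 10.
This yields shadow prices y_inspection = 2, y_lathe time = 4.
Shadow price of lathe time = 4.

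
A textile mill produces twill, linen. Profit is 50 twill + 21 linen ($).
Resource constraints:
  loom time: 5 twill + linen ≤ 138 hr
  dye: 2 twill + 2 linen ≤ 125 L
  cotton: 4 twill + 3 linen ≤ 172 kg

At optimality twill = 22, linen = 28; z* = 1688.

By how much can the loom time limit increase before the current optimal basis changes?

Binding constraints: loom time, cotton. The basis is B = [[5,1],[4,3]] with det 11.
Per unit increase in loom time, x* moves by d = (0.2727, -0.3636).
The basis stays optimal until linen reaches 0; allowable increase = 77 hr.

77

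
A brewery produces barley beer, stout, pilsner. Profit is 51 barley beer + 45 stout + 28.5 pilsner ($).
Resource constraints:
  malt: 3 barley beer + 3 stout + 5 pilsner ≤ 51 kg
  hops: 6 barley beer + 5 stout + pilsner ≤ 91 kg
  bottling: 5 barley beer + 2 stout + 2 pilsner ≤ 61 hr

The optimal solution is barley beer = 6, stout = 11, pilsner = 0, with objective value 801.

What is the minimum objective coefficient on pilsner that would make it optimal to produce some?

31

Check each constraint at x*: malt 51/51 (tight); hops 91/91 (tight); bottling 52/61 (slack 9).
Slack constraints have shadow price 0 (complementary slackness).
The binding rows give the dual system: 3·y_malt + 6·y_hops = 51 and 3·y_malt + 5·y_hops = 45.
This yields shadow prices y_malt = 5, y_hops = 6.
pilsner enters the basis when its profit ≥ yᵀa₃ = 5·5 + 6·1 = 31.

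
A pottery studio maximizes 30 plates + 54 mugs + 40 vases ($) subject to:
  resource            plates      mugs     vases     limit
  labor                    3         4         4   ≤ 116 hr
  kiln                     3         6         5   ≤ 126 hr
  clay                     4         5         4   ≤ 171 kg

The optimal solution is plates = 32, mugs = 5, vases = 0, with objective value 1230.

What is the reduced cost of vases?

Binding: labor and kiln. Non-binding: clay (18 unused).
Since clay is not tight, its dual is 0.
From A_Bᵀ y = c: 3·y_labor + 3·y_kiln = 30; 4·y_labor + 6·y_kiln = 54.
This yields shadow prices y_labor = 3, y_kiln = 7.
Reduced cost of vases: c₃ − yᵀa₃ = 40 − (3·4 + 7·5) = 40 − 47 = -7.

-7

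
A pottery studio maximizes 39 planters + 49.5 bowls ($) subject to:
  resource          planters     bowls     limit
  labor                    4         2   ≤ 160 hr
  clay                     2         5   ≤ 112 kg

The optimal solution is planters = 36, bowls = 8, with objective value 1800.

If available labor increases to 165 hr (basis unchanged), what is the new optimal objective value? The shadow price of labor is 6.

1830

Δb = 5, so new z* = 1800 + (6)·(5) = 1800 + 30 = 1830.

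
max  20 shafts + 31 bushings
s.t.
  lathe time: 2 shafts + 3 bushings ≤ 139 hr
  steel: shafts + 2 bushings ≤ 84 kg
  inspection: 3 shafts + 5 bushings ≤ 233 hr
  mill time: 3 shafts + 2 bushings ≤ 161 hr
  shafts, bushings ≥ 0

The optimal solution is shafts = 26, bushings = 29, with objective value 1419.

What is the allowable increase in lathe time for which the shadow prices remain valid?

Binding constraints: lathe time, steel. The basis is B = [[2,3],[1,2]] with det 1.
Per unit increase in lathe time, x* moves by d = (2, -1).
The basis stays optimal until mill time becomes binding; allowable increase = 6.25 hr.

6.25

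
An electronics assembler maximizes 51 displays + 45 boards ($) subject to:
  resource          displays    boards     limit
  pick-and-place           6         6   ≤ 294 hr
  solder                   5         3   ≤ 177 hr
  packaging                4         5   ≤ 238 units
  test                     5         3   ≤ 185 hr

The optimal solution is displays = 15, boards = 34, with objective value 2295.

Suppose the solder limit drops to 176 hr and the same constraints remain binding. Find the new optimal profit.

Binding: pick-and-place and solder. Non-binding: packaging (8 unused), test (8 unused).
By complementary slackness, y = 0 for the non-binding constraints.
From A_Bᵀ y = c: 6·y_pick-and-place + 5·y_solder = 51; 6·y_pick-and-place + 3·y_solder = 45.
This yields shadow prices y_pick-and-place = 6, y_solder = 3.
Δz = y_solder·Δb = 3 × (-1) = -3, so new z* = 2295 − 3 = 2292.

2292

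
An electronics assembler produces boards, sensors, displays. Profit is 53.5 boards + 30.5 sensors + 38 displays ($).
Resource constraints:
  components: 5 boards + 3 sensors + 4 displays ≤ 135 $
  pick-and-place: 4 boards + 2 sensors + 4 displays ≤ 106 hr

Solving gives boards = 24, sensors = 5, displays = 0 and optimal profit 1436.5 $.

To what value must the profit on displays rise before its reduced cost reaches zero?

Both components and pick-and-place are binding at x*.
The binding rows give the dual system: 5·y_components + 4·y_pick-and-place = 53.5 and 3·y_components + 2·y_pick-and-place = 30.5.
This yields shadow prices y_components = 7.5, y_pick-and-place = 4.
displays enters the basis when its profit ≥ yᵀa₃ = 7.5·4 + 4·4 = 46.

46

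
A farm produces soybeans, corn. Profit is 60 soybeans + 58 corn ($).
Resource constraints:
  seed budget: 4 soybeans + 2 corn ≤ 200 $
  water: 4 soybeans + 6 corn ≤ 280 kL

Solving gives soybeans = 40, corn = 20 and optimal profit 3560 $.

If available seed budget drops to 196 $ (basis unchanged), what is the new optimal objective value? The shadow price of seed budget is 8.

Δb = -4, so new z* = 3560 + (8)·(-4) = 3560 − 32 = 3528.

3528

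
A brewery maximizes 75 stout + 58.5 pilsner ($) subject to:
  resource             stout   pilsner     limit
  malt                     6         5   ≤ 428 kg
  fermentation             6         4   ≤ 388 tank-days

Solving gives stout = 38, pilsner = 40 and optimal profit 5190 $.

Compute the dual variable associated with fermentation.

4

Both malt and fermentation are binding at x*.
From A_Bᵀ y = c: 6·y_malt + 6·y_fermentation = 75; 5·y_malt + 4·y_fermentation = 58.5.
→ y_malt = 8.5 and y_fermentation = 4.
Shadow price of fermentation = 4.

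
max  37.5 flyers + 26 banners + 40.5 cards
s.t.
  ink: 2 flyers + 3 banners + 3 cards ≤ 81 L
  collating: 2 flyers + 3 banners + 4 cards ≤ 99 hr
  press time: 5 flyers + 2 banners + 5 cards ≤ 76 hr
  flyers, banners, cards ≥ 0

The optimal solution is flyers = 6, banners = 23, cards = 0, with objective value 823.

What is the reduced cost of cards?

-2

Check each constraint at x*: ink 81/81 (tight); collating 81/99 (slack 18); press time 76/76 (tight).
Slack constraints have shadow price 0 (complementary slackness).
Dual feasibility on the basic columns requires 2·y_ink + 5·y_press time = 37.5, 3·y_ink + 2·y_press time = 26.
This yields shadow prices y_ink = 5, y_press time = 5.5.
Reduced cost of cards: c₃ − yᵀa₃ = 40.5 − (5·3 + 5.5·5) = 40.5 − 42.5 = -2.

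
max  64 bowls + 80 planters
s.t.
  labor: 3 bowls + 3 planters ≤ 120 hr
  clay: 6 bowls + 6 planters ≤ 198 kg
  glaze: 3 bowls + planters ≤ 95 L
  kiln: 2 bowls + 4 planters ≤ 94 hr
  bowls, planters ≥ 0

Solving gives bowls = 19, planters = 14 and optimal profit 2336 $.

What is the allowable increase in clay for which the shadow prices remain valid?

Binding constraints: clay, kiln. The basis is B = [[6,6],[2,4]] with det 12.
Per unit increase in clay, x* moves by d = (0.3333, -0.1667).
The basis stays optimal until glaze becomes binding; allowable increase = 28.8 kg.

28.8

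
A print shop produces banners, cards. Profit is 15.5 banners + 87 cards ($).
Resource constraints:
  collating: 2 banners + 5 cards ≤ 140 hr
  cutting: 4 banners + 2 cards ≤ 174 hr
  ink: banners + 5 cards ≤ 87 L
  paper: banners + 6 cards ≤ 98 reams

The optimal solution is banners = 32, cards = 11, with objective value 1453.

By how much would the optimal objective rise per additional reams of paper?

9.5

Binding: ink and paper. Non-binding: collating (21 unused), cutting (24 unused).
By complementary slackness, y = 0 for the non-binding constraints.
The binding rows give the dual system: 1·y_ink + 1·y_paper = 15.5 and 5·y_ink + 6·y_paper = 87.
This yields shadow prices y_ink = 6, y_paper = 9.5.
Shadow price of paper = 9.5.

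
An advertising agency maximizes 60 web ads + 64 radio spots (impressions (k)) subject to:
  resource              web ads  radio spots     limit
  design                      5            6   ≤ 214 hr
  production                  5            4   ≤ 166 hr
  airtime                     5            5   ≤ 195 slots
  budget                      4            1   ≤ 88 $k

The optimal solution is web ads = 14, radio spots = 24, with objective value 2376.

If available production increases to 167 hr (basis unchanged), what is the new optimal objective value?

Check each constraint at x*: design 214/214 (tight); production 166/166 (tight); airtime 190/195 (slack 5); budget 80/88 (slack 8).
Slack constraints have shadow price 0 (complementary slackness).
The binding rows give the dual system: 5·y_design + 5·y_production = 60 and 6·y_design + 4·y_production = 64.
→ y_design = 8 and y_production = 4.
Δz = y_production·Δb = 4 × (1) = 4, so new z* = 2376 + 4 = 2380.

2380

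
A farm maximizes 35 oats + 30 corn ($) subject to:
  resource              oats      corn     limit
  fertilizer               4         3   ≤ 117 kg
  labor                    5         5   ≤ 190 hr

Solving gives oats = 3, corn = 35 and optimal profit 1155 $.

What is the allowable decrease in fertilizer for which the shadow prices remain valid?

3

Binding constraints: fertilizer, labor. The basis is B = [[4,3],[5,5]] with det 5.
Per unit decrease in fertilizer, x* moves by d = (-1, 1).
The basis stays optimal until oats reaches 0; allowable decrease = 3 kg.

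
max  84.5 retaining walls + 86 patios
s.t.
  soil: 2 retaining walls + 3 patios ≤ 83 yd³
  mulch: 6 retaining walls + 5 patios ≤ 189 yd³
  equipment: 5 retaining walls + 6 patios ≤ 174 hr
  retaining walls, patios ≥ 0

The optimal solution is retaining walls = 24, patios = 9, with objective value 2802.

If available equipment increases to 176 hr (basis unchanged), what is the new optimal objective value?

2819

Binding: mulch and equipment. Non-binding: soil (8 unused).
By complementary slackness, y = 0 for the non-binding constraint.
Dual feasibility on the basic columns requires 6·y_mulch + 5·y_equipment = 84.5, 5·y_mulch + 6·y_equipment = 86.
→ y_mulch = 7 and y_equipment = 8.5.
Δz = y_equipment·Δb = 8.5 × (2) = 17, so new z* = 2802 + 17 = 2819.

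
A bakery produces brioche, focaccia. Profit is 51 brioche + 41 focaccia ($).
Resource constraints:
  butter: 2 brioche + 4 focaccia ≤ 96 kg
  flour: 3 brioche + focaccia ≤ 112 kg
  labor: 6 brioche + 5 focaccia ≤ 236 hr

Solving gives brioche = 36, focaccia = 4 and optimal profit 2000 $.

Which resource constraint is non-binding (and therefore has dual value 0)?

butter

butter: 88/96 (slack 8)
flour: 112/112 (binding)
labor: 236/236 (binding)
By complementary slackness, a constraint with positive slack has shadow price 0 → butter.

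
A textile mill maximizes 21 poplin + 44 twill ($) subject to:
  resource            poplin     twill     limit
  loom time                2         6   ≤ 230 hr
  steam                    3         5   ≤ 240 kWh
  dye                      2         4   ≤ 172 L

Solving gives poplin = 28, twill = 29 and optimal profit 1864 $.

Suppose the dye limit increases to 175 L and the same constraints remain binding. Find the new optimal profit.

1892.5

Binding: loom time and dye. Non-binding: steam (11 unused).
Since steam is not tight, its dual is 0.
Dual feasibility on the basic columns requires 2·y_loom time + 2·y_dye = 21, 6·y_loom time + 4·y_dye = 44.
→ y_loom time = 1 and y_dye = 9.5.
Δz = y_dye·Δb = 9.5 × (3) = 28.5, so new z* = 1864 + 28.5 = 1892.5.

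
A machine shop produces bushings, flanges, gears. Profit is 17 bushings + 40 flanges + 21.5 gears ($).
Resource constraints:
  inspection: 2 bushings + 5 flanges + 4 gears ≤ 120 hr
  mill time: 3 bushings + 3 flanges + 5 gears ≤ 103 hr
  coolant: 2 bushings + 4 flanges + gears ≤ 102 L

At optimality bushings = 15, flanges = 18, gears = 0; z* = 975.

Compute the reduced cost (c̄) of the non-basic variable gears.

-5

Check each constraint at x*: inspection 120/120 (tight); mill time 99/103 (slack 4); coolant 102/102 (tight).
By complementary slackness, y = 0 for the non-binding constraint.
Dual feasibility on the basic columns requires 2·y_inspection + 2·y_coolant = 17, 5·y_inspection + 4·y_coolant = 40.
This yields shadow prices y_inspection = 6, y_coolant = 2.5.
Reduced cost of gears: c₃ − yᵀa₃ = 21.5 − (6·4 + 2.5·1) = 21.5 − 26.5 = -5.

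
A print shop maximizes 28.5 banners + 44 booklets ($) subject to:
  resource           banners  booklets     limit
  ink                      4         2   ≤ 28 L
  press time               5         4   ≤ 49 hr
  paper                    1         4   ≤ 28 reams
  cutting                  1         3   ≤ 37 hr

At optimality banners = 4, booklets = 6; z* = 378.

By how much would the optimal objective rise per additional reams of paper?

8.5

At the optimum: ink uses 28 of 28 (binding); press time uses 44 of 49 (slack = 5); paper uses 28 of 28 (binding); cutting uses 22 of 37 (slack = 15).
Since press time, cutting are not tight, their duals are 0.
From A_Bᵀ y = c: 4·y_ink + 1·y_paper = 28.5; 2·y_ink + 4·y_paper = 44.
Solving: y_ink = 5, y_paper = 8.5.
Shadow price of paper = 8.5.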